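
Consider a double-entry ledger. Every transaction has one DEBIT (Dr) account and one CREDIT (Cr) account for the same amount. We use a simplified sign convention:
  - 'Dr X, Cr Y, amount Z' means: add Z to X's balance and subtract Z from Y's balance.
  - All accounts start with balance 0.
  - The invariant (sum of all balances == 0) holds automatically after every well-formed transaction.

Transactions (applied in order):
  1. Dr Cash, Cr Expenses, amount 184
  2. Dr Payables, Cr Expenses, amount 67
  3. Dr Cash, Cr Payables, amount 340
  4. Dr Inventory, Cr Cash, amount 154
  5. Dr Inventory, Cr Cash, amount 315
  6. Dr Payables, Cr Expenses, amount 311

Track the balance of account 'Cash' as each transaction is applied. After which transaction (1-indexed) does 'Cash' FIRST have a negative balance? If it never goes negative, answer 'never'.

Answer: never

Derivation:
After txn 1: Cash=184
After txn 2: Cash=184
After txn 3: Cash=524
After txn 4: Cash=370
After txn 5: Cash=55
After txn 6: Cash=55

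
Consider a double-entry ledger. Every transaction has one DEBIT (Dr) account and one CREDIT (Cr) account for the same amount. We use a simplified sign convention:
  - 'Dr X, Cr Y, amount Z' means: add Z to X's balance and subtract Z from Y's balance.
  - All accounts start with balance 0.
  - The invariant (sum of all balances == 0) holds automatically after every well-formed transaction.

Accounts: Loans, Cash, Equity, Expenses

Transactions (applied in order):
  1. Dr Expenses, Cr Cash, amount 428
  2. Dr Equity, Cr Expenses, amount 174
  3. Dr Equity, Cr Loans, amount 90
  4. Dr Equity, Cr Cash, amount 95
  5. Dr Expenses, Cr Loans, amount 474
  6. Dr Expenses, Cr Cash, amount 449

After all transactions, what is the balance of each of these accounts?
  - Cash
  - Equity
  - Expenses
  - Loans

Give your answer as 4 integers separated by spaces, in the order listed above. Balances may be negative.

Answer: -972 359 1177 -564

Derivation:
After txn 1 (Dr Expenses, Cr Cash, amount 428): Cash=-428 Expenses=428
After txn 2 (Dr Equity, Cr Expenses, amount 174): Cash=-428 Equity=174 Expenses=254
After txn 3 (Dr Equity, Cr Loans, amount 90): Cash=-428 Equity=264 Expenses=254 Loans=-90
After txn 4 (Dr Equity, Cr Cash, amount 95): Cash=-523 Equity=359 Expenses=254 Loans=-90
After txn 5 (Dr Expenses, Cr Loans, amount 474): Cash=-523 Equity=359 Expenses=728 Loans=-564
After txn 6 (Dr Expenses, Cr Cash, amount 449): Cash=-972 Equity=359 Expenses=1177 Loans=-564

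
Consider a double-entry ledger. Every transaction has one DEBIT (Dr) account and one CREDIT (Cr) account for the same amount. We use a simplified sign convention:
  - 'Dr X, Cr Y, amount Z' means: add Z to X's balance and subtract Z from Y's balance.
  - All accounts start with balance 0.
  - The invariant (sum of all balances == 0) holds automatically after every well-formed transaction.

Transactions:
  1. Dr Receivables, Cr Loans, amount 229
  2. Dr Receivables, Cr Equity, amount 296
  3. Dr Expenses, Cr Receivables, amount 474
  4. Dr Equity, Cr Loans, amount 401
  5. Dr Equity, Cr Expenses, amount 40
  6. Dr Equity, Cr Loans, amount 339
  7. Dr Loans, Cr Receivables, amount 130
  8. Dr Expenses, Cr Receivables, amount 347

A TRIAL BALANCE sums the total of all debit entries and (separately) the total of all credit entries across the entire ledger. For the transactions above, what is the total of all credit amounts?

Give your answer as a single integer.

Txn 1: credit+=229
Txn 2: credit+=296
Txn 3: credit+=474
Txn 4: credit+=401
Txn 5: credit+=40
Txn 6: credit+=339
Txn 7: credit+=130
Txn 8: credit+=347
Total credits = 2256

Answer: 2256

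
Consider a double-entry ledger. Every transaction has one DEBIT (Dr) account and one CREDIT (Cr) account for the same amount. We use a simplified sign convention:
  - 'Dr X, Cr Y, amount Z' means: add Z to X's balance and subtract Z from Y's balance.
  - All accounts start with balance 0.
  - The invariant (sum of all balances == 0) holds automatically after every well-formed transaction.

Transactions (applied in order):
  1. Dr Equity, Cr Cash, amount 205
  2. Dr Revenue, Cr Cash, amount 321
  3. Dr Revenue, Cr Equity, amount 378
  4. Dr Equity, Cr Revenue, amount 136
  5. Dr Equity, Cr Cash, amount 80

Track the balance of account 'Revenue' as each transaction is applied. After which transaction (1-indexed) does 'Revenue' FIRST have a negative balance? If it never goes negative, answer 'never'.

Answer: never

Derivation:
After txn 1: Revenue=0
After txn 2: Revenue=321
After txn 3: Revenue=699
After txn 4: Revenue=563
After txn 5: Revenue=563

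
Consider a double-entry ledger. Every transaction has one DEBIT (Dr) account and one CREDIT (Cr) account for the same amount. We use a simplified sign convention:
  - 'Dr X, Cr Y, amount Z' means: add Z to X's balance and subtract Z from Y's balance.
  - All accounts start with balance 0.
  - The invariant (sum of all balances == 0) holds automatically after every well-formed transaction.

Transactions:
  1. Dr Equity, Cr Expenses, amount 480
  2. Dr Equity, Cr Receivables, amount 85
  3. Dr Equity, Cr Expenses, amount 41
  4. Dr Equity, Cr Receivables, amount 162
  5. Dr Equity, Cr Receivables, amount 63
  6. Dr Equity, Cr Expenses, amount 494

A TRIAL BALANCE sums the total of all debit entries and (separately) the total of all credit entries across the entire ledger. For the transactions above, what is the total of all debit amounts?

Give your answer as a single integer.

Answer: 1325

Derivation:
Txn 1: debit+=480
Txn 2: debit+=85
Txn 3: debit+=41
Txn 4: debit+=162
Txn 5: debit+=63
Txn 6: debit+=494
Total debits = 1325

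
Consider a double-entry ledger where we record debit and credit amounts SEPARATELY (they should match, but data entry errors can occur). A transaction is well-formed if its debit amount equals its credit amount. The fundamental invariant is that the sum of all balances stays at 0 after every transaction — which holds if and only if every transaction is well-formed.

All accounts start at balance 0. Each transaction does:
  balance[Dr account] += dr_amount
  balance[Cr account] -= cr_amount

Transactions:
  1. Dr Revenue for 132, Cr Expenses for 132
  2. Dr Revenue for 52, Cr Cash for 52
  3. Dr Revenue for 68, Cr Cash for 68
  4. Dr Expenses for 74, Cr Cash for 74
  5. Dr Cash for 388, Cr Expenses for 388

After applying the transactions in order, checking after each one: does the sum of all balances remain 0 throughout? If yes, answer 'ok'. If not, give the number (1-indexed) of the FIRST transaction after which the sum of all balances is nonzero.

Answer: ok

Derivation:
After txn 1: dr=132 cr=132 sum_balances=0
After txn 2: dr=52 cr=52 sum_balances=0
After txn 3: dr=68 cr=68 sum_balances=0
After txn 4: dr=74 cr=74 sum_balances=0
After txn 5: dr=388 cr=388 sum_balances=0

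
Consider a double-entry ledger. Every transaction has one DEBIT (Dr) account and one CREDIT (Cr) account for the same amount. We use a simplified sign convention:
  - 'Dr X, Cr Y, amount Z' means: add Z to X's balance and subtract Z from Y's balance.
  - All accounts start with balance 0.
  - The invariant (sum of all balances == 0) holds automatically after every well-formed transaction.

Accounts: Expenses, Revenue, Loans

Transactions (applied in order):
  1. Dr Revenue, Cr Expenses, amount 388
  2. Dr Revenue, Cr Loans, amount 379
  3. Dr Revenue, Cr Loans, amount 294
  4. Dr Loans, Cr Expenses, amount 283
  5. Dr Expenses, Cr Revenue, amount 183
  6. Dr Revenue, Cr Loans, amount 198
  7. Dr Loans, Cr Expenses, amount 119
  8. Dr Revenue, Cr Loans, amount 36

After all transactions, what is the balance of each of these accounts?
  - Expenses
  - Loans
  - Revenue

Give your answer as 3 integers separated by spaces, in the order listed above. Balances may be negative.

Answer: -607 -505 1112

Derivation:
After txn 1 (Dr Revenue, Cr Expenses, amount 388): Expenses=-388 Revenue=388
After txn 2 (Dr Revenue, Cr Loans, amount 379): Expenses=-388 Loans=-379 Revenue=767
After txn 3 (Dr Revenue, Cr Loans, amount 294): Expenses=-388 Loans=-673 Revenue=1061
After txn 4 (Dr Loans, Cr Expenses, amount 283): Expenses=-671 Loans=-390 Revenue=1061
After txn 5 (Dr Expenses, Cr Revenue, amount 183): Expenses=-488 Loans=-390 Revenue=878
After txn 6 (Dr Revenue, Cr Loans, amount 198): Expenses=-488 Loans=-588 Revenue=1076
After txn 7 (Dr Loans, Cr Expenses, amount 119): Expenses=-607 Loans=-469 Revenue=1076
After txn 8 (Dr Revenue, Cr Loans, amount 36): Expenses=-607 Loans=-505 Revenue=1112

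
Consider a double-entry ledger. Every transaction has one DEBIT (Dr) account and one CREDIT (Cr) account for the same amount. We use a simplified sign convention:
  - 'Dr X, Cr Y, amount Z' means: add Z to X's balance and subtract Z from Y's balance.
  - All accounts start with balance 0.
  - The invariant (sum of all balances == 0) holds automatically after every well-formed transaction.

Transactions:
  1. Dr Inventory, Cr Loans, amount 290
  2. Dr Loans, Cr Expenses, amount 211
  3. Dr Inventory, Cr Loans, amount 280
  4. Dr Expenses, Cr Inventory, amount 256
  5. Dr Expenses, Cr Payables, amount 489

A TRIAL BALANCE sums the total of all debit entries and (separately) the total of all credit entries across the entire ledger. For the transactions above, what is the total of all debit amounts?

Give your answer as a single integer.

Answer: 1526

Derivation:
Txn 1: debit+=290
Txn 2: debit+=211
Txn 3: debit+=280
Txn 4: debit+=256
Txn 5: debit+=489
Total debits = 1526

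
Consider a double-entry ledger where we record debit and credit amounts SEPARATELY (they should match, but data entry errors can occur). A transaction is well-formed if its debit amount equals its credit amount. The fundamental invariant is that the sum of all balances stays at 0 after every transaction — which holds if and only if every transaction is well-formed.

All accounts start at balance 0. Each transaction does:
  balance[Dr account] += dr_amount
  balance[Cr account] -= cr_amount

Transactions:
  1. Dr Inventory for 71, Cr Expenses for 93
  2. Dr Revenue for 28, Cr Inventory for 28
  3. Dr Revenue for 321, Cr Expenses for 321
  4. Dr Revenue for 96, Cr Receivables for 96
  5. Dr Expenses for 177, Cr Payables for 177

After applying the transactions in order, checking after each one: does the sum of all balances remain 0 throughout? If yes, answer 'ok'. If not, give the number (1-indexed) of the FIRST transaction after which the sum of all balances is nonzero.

After txn 1: dr=71 cr=93 sum_balances=-22
After txn 2: dr=28 cr=28 sum_balances=-22
After txn 3: dr=321 cr=321 sum_balances=-22
After txn 4: dr=96 cr=96 sum_balances=-22
After txn 5: dr=177 cr=177 sum_balances=-22

Answer: 1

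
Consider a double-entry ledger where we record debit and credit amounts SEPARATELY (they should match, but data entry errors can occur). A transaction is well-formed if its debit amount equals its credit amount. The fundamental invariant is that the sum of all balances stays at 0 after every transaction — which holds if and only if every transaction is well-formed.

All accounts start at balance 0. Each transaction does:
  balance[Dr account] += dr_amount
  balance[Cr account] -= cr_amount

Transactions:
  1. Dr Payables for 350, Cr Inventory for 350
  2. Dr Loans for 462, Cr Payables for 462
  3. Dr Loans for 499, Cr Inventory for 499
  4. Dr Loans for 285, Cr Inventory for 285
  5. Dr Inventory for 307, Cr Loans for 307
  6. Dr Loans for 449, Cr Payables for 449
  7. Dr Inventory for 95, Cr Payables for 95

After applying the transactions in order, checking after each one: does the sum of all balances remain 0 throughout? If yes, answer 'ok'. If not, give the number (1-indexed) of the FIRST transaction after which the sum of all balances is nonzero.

After txn 1: dr=350 cr=350 sum_balances=0
After txn 2: dr=462 cr=462 sum_balances=0
After txn 3: dr=499 cr=499 sum_balances=0
After txn 4: dr=285 cr=285 sum_balances=0
After txn 5: dr=307 cr=307 sum_balances=0
After txn 6: dr=449 cr=449 sum_balances=0
After txn 7: dr=95 cr=95 sum_balances=0

Answer: ok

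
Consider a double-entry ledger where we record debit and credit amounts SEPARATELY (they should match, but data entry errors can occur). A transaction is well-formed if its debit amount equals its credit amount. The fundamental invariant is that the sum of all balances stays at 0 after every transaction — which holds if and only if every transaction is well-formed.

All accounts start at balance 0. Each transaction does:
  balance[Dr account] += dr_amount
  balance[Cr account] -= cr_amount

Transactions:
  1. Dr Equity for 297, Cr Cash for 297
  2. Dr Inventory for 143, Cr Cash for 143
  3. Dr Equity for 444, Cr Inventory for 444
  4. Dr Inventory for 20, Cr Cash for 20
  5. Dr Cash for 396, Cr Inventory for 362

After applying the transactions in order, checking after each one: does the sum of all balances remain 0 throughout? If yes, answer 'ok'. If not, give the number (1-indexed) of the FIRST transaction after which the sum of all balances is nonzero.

After txn 1: dr=297 cr=297 sum_balances=0
After txn 2: dr=143 cr=143 sum_balances=0
After txn 3: dr=444 cr=444 sum_balances=0
After txn 4: dr=20 cr=20 sum_balances=0
After txn 5: dr=396 cr=362 sum_balances=34

Answer: 5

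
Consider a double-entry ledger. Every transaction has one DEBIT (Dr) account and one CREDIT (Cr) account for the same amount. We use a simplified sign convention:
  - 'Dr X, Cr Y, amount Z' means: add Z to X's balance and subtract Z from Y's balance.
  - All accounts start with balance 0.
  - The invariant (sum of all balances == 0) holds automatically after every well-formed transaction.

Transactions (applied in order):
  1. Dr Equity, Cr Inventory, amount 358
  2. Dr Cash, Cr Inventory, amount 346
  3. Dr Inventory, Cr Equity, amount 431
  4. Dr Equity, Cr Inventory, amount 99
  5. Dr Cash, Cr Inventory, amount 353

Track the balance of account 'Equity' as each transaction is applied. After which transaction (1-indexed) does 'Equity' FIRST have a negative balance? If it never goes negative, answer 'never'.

After txn 1: Equity=358
After txn 2: Equity=358
After txn 3: Equity=-73

Answer: 3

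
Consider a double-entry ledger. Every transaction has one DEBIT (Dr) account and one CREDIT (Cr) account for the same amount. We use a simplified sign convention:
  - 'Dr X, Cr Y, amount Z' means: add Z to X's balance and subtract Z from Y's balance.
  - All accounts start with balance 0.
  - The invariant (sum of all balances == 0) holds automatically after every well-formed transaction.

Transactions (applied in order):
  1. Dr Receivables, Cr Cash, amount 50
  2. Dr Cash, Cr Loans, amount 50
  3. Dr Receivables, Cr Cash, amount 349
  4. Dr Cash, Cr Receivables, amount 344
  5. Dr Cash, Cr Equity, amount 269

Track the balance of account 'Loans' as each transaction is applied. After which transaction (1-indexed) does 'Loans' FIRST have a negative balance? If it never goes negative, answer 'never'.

Answer: 2

Derivation:
After txn 1: Loans=0
After txn 2: Loans=-50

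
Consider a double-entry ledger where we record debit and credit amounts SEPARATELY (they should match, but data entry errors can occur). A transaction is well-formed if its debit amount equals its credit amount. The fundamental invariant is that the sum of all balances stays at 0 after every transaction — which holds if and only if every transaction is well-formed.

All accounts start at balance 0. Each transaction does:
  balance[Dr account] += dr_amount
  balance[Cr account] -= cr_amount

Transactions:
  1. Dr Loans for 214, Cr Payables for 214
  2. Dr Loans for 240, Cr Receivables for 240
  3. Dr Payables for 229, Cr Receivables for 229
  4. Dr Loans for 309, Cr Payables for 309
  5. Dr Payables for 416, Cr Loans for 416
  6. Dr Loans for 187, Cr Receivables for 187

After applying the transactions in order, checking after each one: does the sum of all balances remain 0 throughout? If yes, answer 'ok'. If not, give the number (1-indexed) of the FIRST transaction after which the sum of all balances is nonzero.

After txn 1: dr=214 cr=214 sum_balances=0
After txn 2: dr=240 cr=240 sum_balances=0
After txn 3: dr=229 cr=229 sum_balances=0
After txn 4: dr=309 cr=309 sum_balances=0
After txn 5: dr=416 cr=416 sum_balances=0
After txn 6: dr=187 cr=187 sum_balances=0

Answer: ok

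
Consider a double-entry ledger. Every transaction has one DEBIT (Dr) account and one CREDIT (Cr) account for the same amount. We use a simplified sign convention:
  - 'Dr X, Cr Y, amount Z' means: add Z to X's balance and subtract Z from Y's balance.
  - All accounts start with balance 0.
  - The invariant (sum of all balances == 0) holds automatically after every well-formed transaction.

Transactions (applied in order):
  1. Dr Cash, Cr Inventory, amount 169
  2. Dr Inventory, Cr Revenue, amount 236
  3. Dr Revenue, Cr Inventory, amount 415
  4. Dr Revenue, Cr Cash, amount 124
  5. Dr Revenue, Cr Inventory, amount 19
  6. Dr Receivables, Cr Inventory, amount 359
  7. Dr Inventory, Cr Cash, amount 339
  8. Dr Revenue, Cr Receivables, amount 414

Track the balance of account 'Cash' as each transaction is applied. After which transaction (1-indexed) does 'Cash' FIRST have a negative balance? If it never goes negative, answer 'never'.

Answer: 7

Derivation:
After txn 1: Cash=169
After txn 2: Cash=169
After txn 3: Cash=169
After txn 4: Cash=45
After txn 5: Cash=45
After txn 6: Cash=45
After txn 7: Cash=-294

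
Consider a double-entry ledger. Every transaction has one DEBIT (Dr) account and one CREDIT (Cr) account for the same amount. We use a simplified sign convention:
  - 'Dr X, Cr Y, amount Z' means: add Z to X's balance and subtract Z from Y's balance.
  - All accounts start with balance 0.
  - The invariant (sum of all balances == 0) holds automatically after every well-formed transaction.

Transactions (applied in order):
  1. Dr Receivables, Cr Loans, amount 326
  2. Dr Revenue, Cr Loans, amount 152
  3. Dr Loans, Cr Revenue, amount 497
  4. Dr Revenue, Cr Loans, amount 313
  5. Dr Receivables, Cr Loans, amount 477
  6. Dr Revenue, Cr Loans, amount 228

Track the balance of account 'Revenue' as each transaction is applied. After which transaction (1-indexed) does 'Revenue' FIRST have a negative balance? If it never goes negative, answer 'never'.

After txn 1: Revenue=0
After txn 2: Revenue=152
After txn 3: Revenue=-345

Answer: 3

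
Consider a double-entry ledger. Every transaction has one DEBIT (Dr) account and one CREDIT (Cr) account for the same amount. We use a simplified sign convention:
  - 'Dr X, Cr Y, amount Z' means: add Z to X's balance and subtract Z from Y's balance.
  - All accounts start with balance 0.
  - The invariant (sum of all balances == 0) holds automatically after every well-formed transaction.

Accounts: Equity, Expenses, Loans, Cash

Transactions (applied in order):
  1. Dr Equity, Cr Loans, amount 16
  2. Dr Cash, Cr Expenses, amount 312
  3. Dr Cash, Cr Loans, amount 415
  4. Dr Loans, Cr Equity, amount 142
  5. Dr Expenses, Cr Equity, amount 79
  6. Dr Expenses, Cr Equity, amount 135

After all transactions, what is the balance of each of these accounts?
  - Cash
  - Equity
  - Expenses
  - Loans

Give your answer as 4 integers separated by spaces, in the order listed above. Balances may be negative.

After txn 1 (Dr Equity, Cr Loans, amount 16): Equity=16 Loans=-16
After txn 2 (Dr Cash, Cr Expenses, amount 312): Cash=312 Equity=16 Expenses=-312 Loans=-16
After txn 3 (Dr Cash, Cr Loans, amount 415): Cash=727 Equity=16 Expenses=-312 Loans=-431
After txn 4 (Dr Loans, Cr Equity, amount 142): Cash=727 Equity=-126 Expenses=-312 Loans=-289
After txn 5 (Dr Expenses, Cr Equity, amount 79): Cash=727 Equity=-205 Expenses=-233 Loans=-289
After txn 6 (Dr Expenses, Cr Equity, amount 135): Cash=727 Equity=-340 Expenses=-98 Loans=-289

Answer: 727 -340 -98 -289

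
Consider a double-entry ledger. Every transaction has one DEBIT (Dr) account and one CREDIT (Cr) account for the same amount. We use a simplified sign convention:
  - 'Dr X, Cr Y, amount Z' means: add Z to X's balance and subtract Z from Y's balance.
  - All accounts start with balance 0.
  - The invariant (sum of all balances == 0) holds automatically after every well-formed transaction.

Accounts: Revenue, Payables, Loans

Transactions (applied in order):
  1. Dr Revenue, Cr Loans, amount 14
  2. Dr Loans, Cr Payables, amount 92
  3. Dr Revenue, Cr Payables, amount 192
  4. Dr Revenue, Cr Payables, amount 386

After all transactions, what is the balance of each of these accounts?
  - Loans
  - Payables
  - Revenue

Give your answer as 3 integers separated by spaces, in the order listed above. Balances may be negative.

Answer: 78 -670 592

Derivation:
After txn 1 (Dr Revenue, Cr Loans, amount 14): Loans=-14 Revenue=14
After txn 2 (Dr Loans, Cr Payables, amount 92): Loans=78 Payables=-92 Revenue=14
After txn 3 (Dr Revenue, Cr Payables, amount 192): Loans=78 Payables=-284 Revenue=206
After txn 4 (Dr Revenue, Cr Payables, amount 386): Loans=78 Payables=-670 Revenue=592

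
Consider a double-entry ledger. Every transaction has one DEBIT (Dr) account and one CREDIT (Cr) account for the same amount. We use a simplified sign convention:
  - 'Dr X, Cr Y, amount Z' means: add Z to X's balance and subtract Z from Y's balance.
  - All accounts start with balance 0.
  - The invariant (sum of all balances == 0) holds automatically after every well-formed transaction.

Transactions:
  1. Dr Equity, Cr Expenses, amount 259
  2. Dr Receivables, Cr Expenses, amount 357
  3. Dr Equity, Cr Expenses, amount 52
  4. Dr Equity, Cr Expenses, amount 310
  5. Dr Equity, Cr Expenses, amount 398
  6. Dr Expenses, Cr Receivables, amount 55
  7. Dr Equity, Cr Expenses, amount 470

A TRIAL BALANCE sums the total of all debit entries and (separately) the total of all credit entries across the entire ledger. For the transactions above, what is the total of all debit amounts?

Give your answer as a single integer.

Answer: 1901

Derivation:
Txn 1: debit+=259
Txn 2: debit+=357
Txn 3: debit+=52
Txn 4: debit+=310
Txn 5: debit+=398
Txn 6: debit+=55
Txn 7: debit+=470
Total debits = 1901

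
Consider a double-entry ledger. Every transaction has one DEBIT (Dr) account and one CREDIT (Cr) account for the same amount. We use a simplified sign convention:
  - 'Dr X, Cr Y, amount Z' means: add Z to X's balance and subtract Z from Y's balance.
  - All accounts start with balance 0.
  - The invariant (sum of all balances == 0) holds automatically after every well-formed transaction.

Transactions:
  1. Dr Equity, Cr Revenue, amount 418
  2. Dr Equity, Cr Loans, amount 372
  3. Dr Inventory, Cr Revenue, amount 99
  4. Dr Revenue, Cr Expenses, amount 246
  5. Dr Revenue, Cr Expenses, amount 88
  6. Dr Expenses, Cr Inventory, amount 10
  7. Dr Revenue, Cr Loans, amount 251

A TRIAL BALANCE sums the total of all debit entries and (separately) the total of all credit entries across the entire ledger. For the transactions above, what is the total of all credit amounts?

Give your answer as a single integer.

Answer: 1484

Derivation:
Txn 1: credit+=418
Txn 2: credit+=372
Txn 3: credit+=99
Txn 4: credit+=246
Txn 5: credit+=88
Txn 6: credit+=10
Txn 7: credit+=251
Total credits = 1484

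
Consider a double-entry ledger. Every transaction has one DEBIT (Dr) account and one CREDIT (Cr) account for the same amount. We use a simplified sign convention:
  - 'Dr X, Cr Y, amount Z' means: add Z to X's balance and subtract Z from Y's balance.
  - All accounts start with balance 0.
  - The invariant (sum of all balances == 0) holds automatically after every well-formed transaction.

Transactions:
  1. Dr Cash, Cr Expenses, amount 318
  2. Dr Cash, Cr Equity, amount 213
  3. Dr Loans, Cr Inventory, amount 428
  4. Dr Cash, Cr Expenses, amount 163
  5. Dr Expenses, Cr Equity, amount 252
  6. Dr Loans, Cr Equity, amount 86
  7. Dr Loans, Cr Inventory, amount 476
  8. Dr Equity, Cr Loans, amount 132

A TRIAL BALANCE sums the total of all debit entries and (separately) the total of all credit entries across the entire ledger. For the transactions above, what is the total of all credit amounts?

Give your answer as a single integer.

Txn 1: credit+=318
Txn 2: credit+=213
Txn 3: credit+=428
Txn 4: credit+=163
Txn 5: credit+=252
Txn 6: credit+=86
Txn 7: credit+=476
Txn 8: credit+=132
Total credits = 2068

Answer: 2068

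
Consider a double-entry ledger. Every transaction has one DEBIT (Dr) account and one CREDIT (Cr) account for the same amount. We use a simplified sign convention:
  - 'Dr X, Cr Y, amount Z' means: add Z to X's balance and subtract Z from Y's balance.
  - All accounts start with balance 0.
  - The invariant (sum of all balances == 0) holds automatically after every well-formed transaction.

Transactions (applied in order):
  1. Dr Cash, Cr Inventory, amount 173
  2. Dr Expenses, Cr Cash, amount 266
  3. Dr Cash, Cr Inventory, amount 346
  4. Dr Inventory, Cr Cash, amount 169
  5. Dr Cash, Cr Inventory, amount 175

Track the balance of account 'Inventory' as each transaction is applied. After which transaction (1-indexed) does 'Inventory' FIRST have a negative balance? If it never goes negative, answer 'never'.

After txn 1: Inventory=-173

Answer: 1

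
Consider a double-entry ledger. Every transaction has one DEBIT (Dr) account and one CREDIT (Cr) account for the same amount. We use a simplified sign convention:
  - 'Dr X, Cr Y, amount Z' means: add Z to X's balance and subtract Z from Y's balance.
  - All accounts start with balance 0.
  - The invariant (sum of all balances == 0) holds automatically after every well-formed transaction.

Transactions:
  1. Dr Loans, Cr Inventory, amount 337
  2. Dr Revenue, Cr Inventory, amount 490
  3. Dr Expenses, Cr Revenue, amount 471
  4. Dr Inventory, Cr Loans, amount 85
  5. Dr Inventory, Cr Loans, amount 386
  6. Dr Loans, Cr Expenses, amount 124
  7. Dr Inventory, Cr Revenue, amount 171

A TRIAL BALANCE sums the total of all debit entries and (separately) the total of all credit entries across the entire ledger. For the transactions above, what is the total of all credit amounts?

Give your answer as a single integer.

Answer: 2064

Derivation:
Txn 1: credit+=337
Txn 2: credit+=490
Txn 3: credit+=471
Txn 4: credit+=85
Txn 5: credit+=386
Txn 6: credit+=124
Txn 7: credit+=171
Total credits = 2064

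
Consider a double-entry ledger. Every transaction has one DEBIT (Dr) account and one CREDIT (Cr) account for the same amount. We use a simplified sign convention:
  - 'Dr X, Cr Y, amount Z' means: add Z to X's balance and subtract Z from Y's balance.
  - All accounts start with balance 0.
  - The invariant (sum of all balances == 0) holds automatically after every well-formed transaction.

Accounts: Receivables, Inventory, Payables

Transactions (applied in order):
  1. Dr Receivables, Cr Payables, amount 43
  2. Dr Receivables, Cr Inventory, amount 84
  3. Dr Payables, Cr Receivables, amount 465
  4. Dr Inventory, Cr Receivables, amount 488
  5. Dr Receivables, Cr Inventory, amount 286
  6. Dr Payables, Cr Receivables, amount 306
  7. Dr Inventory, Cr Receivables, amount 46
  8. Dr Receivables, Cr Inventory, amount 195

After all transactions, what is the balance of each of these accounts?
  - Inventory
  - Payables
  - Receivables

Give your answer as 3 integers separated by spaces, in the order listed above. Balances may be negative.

After txn 1 (Dr Receivables, Cr Payables, amount 43): Payables=-43 Receivables=43
After txn 2 (Dr Receivables, Cr Inventory, amount 84): Inventory=-84 Payables=-43 Receivables=127
After txn 3 (Dr Payables, Cr Receivables, amount 465): Inventory=-84 Payables=422 Receivables=-338
After txn 4 (Dr Inventory, Cr Receivables, amount 488): Inventory=404 Payables=422 Receivables=-826
After txn 5 (Dr Receivables, Cr Inventory, amount 286): Inventory=118 Payables=422 Receivables=-540
After txn 6 (Dr Payables, Cr Receivables, amount 306): Inventory=118 Payables=728 Receivables=-846
After txn 7 (Dr Inventory, Cr Receivables, amount 46): Inventory=164 Payables=728 Receivables=-892
After txn 8 (Dr Receivables, Cr Inventory, amount 195): Inventory=-31 Payables=728 Receivables=-697

Answer: -31 728 -697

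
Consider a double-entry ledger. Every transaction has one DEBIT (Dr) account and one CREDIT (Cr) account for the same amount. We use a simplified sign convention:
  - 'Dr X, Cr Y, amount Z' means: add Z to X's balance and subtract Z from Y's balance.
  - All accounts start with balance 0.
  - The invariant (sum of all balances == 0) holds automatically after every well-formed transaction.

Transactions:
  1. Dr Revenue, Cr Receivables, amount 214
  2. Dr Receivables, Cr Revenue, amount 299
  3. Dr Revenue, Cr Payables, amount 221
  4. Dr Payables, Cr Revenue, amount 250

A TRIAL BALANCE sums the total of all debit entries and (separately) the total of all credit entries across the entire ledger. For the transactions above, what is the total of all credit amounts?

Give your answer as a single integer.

Txn 1: credit+=214
Txn 2: credit+=299
Txn 3: credit+=221
Txn 4: credit+=250
Total credits = 984

Answer: 984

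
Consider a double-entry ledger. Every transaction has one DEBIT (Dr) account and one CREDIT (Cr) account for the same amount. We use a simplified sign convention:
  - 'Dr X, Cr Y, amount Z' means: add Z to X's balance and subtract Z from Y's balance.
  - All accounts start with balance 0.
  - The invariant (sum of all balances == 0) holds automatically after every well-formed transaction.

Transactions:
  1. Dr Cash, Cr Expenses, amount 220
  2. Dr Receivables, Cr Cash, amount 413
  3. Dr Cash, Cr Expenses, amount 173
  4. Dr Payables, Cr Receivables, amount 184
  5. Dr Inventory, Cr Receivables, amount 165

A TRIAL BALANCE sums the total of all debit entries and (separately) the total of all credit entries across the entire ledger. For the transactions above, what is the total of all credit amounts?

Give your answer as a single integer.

Answer: 1155

Derivation:
Txn 1: credit+=220
Txn 2: credit+=413
Txn 3: credit+=173
Txn 4: credit+=184
Txn 5: credit+=165
Total credits = 1155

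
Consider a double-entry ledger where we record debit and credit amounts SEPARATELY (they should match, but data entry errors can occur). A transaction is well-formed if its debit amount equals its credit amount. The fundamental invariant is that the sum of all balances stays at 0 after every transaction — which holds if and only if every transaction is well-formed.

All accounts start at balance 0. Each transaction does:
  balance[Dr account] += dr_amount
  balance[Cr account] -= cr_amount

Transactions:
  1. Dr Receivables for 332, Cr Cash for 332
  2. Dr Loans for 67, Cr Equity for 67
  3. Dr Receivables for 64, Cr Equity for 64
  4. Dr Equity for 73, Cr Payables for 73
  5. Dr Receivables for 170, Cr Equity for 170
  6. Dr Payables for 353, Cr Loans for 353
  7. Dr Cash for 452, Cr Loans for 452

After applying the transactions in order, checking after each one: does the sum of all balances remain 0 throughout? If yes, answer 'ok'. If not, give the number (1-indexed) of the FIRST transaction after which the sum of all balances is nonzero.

Answer: ok

Derivation:
After txn 1: dr=332 cr=332 sum_balances=0
After txn 2: dr=67 cr=67 sum_balances=0
After txn 3: dr=64 cr=64 sum_balances=0
After txn 4: dr=73 cr=73 sum_balances=0
After txn 5: dr=170 cr=170 sum_balances=0
After txn 6: dr=353 cr=353 sum_balances=0
After txn 7: dr=452 cr=452 sum_balances=0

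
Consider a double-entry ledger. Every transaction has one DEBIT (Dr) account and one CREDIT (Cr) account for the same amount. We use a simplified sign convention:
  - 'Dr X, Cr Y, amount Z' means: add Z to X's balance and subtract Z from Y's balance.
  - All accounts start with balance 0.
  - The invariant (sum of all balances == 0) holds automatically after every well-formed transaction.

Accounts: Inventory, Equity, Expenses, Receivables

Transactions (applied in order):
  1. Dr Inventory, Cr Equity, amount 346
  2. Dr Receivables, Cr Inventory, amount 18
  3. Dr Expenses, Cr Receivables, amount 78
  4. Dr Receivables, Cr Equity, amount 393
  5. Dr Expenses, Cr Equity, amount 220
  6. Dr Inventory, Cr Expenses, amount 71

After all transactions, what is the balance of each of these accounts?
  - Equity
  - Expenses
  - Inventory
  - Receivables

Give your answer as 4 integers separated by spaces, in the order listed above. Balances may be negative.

Answer: -959 227 399 333

Derivation:
After txn 1 (Dr Inventory, Cr Equity, amount 346): Equity=-346 Inventory=346
After txn 2 (Dr Receivables, Cr Inventory, amount 18): Equity=-346 Inventory=328 Receivables=18
After txn 3 (Dr Expenses, Cr Receivables, amount 78): Equity=-346 Expenses=78 Inventory=328 Receivables=-60
After txn 4 (Dr Receivables, Cr Equity, amount 393): Equity=-739 Expenses=78 Inventory=328 Receivables=333
After txn 5 (Dr Expenses, Cr Equity, amount 220): Equity=-959 Expenses=298 Inventory=328 Receivables=333
After txn 6 (Dr Inventory, Cr Expenses, amount 71): Equity=-959 Expenses=227 Inventory=399 Receivables=333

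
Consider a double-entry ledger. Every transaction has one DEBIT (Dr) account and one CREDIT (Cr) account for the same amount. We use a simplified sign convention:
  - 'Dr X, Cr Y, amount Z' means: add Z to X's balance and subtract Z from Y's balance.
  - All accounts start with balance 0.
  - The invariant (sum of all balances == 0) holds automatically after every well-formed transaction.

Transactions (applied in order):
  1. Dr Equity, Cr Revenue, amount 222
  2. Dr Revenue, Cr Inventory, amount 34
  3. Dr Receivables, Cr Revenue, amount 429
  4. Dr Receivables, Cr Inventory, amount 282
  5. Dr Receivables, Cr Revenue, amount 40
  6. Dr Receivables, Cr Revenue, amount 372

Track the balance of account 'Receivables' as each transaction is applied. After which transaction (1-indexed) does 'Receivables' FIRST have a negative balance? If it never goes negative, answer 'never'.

After txn 1: Receivables=0
After txn 2: Receivables=0
After txn 3: Receivables=429
After txn 4: Receivables=711
After txn 5: Receivables=751
After txn 6: Receivables=1123

Answer: never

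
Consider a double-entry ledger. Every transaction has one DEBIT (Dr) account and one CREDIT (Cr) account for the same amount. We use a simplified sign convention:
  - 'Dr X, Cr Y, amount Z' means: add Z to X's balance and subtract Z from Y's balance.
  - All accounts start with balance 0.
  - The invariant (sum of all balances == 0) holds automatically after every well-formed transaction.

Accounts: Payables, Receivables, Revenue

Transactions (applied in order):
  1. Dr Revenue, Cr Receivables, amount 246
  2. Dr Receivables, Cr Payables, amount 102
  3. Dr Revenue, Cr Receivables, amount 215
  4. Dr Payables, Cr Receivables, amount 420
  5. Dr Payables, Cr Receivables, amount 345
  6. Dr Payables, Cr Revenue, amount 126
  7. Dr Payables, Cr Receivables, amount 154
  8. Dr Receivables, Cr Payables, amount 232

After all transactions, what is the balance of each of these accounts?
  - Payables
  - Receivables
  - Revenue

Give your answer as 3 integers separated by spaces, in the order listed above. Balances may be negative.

After txn 1 (Dr Revenue, Cr Receivables, amount 246): Receivables=-246 Revenue=246
After txn 2 (Dr Receivables, Cr Payables, amount 102): Payables=-102 Receivables=-144 Revenue=246
After txn 3 (Dr Revenue, Cr Receivables, amount 215): Payables=-102 Receivables=-359 Revenue=461
After txn 4 (Dr Payables, Cr Receivables, amount 420): Payables=318 Receivables=-779 Revenue=461
After txn 5 (Dr Payables, Cr Receivables, amount 345): Payables=663 Receivables=-1124 Revenue=461
After txn 6 (Dr Payables, Cr Revenue, amount 126): Payables=789 Receivables=-1124 Revenue=335
After txn 7 (Dr Payables, Cr Receivables, amount 154): Payables=943 Receivables=-1278 Revenue=335
After txn 8 (Dr Receivables, Cr Payables, amount 232): Payables=711 Receivables=-1046 Revenue=335

Answer: 711 -1046 335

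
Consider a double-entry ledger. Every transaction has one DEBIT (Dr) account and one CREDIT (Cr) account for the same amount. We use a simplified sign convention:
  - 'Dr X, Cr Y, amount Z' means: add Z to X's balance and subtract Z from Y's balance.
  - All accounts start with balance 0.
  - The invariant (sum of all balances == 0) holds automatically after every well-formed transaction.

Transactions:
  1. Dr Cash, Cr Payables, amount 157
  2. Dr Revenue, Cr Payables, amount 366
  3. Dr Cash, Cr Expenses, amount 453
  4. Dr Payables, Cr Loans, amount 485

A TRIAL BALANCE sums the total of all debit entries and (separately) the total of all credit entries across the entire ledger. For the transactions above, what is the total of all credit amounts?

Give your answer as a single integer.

Txn 1: credit+=157
Txn 2: credit+=366
Txn 3: credit+=453
Txn 4: credit+=485
Total credits = 1461

Answer: 1461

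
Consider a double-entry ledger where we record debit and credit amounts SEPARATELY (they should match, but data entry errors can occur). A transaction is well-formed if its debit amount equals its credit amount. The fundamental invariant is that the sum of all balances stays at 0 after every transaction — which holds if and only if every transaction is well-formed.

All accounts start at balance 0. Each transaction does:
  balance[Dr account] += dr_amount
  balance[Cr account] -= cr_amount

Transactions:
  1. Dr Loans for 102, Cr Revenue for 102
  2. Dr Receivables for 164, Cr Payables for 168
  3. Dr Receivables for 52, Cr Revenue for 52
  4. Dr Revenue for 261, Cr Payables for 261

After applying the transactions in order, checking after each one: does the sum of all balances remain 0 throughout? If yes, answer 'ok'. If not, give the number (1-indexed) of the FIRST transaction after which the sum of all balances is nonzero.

After txn 1: dr=102 cr=102 sum_balances=0
After txn 2: dr=164 cr=168 sum_balances=-4
After txn 3: dr=52 cr=52 sum_balances=-4
After txn 4: dr=261 cr=261 sum_balances=-4

Answer: 2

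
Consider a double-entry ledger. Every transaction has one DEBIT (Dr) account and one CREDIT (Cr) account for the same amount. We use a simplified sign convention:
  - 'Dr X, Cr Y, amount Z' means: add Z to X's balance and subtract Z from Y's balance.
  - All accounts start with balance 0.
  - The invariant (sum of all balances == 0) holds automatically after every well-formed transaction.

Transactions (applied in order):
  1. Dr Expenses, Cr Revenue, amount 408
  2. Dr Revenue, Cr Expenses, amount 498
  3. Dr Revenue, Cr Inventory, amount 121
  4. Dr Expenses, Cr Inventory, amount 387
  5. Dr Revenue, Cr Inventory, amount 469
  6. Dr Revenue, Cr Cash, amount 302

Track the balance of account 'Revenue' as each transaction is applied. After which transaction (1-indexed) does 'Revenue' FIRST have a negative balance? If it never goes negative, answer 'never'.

Answer: 1

Derivation:
After txn 1: Revenue=-408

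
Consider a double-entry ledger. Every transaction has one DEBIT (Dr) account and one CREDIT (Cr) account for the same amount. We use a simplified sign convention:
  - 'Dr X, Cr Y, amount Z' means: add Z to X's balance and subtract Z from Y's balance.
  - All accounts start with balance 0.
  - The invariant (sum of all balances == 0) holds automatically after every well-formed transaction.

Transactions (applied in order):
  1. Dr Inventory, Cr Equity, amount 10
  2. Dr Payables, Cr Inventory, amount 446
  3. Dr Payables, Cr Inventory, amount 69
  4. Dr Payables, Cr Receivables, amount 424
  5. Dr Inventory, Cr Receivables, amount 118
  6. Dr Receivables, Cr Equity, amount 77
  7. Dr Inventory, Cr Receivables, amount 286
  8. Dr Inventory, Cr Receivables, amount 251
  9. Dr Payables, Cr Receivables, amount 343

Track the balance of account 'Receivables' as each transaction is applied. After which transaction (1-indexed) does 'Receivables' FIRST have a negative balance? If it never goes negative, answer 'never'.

Answer: 4

Derivation:
After txn 1: Receivables=0
After txn 2: Receivables=0
After txn 3: Receivables=0
After txn 4: Receivables=-424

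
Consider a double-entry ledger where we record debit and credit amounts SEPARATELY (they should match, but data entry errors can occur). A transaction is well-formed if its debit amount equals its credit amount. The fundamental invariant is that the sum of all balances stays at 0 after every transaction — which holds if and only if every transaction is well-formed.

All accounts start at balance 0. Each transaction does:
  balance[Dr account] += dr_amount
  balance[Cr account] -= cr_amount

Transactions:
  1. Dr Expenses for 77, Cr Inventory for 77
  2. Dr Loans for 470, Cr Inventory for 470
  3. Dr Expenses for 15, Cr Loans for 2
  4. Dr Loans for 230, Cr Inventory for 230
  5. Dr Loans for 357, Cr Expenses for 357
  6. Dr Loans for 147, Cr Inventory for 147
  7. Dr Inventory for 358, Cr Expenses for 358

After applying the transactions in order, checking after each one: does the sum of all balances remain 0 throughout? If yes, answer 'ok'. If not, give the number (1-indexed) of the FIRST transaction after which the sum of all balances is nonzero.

After txn 1: dr=77 cr=77 sum_balances=0
After txn 2: dr=470 cr=470 sum_balances=0
After txn 3: dr=15 cr=2 sum_balances=13
After txn 4: dr=230 cr=230 sum_balances=13
After txn 5: dr=357 cr=357 sum_balances=13
After txn 6: dr=147 cr=147 sum_balances=13
After txn 7: dr=358 cr=358 sum_balances=13

Answer: 3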